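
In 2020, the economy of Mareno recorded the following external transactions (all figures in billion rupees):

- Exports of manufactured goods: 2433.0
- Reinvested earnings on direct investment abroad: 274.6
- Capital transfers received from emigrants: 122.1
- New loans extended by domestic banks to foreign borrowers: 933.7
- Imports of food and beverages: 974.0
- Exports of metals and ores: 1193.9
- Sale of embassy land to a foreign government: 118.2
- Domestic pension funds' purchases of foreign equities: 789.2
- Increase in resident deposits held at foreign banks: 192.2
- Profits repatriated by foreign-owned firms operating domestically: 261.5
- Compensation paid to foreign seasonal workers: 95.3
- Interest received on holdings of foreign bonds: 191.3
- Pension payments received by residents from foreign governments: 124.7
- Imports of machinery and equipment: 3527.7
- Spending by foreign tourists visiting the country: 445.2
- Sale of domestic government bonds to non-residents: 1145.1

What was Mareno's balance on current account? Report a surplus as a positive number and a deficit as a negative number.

-195.8

Goods: 1193.9 - 974.0 - 3527.7 + 2433.0 = -874.8
Services: 445.2
Primary income: 274.6 - 261.5 - 95.3 + 191.3 = 109.1
Secondary income: 124.7
Current account = (-874.8) + 445.2 + 109.1 + 124.7 = -195.8
(Excluded from the current account — capital account: capital transfers received from emigrants 122.1, sale of embassy land to a foreign government 118.2; financial account: new loans extended by domestic banks to foreign borrowers 933.7, domestic pension funds' purchases of foreign equities 789.2, increase in resident deposits held at foreign banks 192.2, sale of domestic government bonds to non-residents 1145.1.)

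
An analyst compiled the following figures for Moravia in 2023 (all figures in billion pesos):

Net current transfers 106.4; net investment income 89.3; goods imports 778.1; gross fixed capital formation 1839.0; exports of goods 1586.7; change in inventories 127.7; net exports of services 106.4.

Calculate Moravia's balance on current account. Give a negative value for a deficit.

Goods balance = 1586.7 - 778.1 = 808.6
Services balance = 106.4
Trade balance (goods + services) = 808.6 + 106.4 = 915.0
Net primary income = 89.3
Net secondary income = 106.4
Current account = 915.0 + 89.3 + 106.4 = 1110.7

1110.7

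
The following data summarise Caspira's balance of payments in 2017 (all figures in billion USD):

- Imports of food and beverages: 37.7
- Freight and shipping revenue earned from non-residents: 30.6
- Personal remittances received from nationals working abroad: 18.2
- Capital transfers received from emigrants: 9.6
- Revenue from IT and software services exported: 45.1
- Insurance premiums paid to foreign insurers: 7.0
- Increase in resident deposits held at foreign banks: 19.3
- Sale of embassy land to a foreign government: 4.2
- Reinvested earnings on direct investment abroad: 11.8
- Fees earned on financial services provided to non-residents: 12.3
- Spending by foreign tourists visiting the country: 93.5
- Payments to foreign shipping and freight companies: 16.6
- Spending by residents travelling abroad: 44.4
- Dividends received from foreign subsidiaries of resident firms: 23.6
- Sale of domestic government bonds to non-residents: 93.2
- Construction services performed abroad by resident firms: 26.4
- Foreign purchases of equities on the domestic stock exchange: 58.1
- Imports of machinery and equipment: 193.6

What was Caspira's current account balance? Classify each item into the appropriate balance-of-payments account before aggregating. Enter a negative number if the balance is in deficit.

-37.8

Goods: -37.7 - 193.6 = -231.3
Services: -7.0 - 16.6 - 44.4 + 26.4 + 12.3 + 93.5 + 30.6 + 45.1 = 139.9
Primary income: 11.8 + 23.6 = 35.4
Secondary income: 18.2
Current account = (-231.3) + 139.9 + 35.4 + 18.2 = -37.8
(Excluded from the current account — capital account: capital transfers received from emigrants 9.6, sale of embassy land to a foreign government 4.2; financial account: increase in resident deposits held at foreign banks 19.3, sale of domestic government bonds to non-residents 93.2, foreign purchases of equities on the domestic stock exchange 58.1.)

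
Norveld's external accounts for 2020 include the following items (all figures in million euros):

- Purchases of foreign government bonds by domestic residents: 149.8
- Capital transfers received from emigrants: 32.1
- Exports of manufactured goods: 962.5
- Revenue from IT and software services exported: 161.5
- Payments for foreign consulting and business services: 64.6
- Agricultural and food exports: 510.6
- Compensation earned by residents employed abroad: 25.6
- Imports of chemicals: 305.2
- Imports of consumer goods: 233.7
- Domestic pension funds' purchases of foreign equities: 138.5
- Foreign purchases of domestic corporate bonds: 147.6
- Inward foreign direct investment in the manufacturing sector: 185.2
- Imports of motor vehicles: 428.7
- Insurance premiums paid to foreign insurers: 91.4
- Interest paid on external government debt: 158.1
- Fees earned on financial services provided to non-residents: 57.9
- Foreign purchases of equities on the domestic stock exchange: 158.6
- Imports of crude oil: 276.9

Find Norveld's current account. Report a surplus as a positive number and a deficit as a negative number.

159.5

Goods: 962.5 - 428.7 - 276.9 - 305.2 + 510.6 - 233.7 = 228.6
Services: 161.5 - 64.6 - 91.4 + 57.9 = 63.4
Primary income: 25.6 - 158.1 = -132.5
Current account = 228.6 + 63.4 + (-132.5) = 159.5
(Excluded from the current account — financial account: purchases of foreign government bonds by domestic residents 149.8, domestic pension funds' purchases of foreign equities 138.5, foreign purchases of domestic corporate bonds 147.6, inward foreign direct investment in the manufacturing sector 185.2, foreign purchases of equities on the domestic stock exchange 158.6; capital account: capital transfers received from emigrants 32.1.)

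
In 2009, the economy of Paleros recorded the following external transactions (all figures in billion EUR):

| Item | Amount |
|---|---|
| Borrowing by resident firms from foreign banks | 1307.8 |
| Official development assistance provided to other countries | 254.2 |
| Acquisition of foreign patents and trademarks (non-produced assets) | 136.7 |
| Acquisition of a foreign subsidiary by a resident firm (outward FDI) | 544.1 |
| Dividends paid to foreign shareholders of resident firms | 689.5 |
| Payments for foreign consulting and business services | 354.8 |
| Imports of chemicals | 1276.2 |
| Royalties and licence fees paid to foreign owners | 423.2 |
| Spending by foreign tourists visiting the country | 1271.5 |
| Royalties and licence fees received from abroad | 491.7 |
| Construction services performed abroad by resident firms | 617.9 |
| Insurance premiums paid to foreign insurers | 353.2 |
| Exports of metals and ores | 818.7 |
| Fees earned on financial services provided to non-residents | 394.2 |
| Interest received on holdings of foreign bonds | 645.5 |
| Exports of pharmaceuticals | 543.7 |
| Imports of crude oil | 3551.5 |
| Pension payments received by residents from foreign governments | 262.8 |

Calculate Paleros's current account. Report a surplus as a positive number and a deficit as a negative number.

-1856.6

Goods: 543.7 - 1276.2 - 3551.5 + 818.7 = -3465.3
Services: 617.9 + 491.7 + 394.2 - 423.2 - 354.8 + 1271.5 - 353.2 = 1644.1
Primary income: 645.5 - 689.5 = -44.0
Secondary income: -254.2 + 262.8 = 8.6
Current account = (-3465.3) + 1644.1 + (-44.0) + 8.6 = -1856.6
(Excluded from the current account — financial account: borrowing by resident firms from foreign banks 1307.8, acquisition of a foreign subsidiary by a resident firm (outward FDI) 544.1; capital account: acquisition of foreign patents and trademarks (non-produced assets) 136.7.)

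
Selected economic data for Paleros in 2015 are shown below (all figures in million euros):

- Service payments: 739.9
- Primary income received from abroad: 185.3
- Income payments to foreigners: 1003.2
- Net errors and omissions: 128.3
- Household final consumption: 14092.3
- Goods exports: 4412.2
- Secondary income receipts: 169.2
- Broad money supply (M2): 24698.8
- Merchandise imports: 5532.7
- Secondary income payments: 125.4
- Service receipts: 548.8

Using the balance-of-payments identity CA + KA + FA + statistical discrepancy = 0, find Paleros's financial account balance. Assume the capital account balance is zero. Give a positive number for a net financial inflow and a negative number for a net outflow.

Goods balance = 4412.2 - 5532.7 = -1120.5
Services balance = 548.8 - 739.9 = -191.1
Trade balance (goods + services) = -1120.5 + (-191.1) = -1311.6
Net primary income = 185.3 - 1003.2 = -817.9
Net secondary income = 169.2 - 125.4 = 43.8
Current account = -1311.6 + (-817.9) + 43.8 = -2085.7
Financial account = -(-2085.7 + 128.3) = 1957.4

1957.4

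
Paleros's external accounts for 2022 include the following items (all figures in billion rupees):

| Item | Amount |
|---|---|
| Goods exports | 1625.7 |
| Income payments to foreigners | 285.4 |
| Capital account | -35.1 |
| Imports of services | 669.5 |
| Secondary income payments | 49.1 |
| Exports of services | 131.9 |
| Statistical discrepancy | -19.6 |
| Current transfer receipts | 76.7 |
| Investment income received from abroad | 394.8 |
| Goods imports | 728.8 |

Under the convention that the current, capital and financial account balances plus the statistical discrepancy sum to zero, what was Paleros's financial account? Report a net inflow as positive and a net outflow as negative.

-441.6

Goods balance = 1625.7 - 728.8 = 896.9
Services balance = 131.9 - 669.5 = -537.6
Trade balance (goods + services) = 896.9 + (-537.6) = 359.3
Net primary income = 394.8 - 285.4 = 109.4
Net secondary income = 76.7 - 49.1 = 27.6
Current account = 359.3 + 109.4 + 27.6 = 496.3
Financial account = -(496.3 + (-35.1) + (-19.6)) = -441.6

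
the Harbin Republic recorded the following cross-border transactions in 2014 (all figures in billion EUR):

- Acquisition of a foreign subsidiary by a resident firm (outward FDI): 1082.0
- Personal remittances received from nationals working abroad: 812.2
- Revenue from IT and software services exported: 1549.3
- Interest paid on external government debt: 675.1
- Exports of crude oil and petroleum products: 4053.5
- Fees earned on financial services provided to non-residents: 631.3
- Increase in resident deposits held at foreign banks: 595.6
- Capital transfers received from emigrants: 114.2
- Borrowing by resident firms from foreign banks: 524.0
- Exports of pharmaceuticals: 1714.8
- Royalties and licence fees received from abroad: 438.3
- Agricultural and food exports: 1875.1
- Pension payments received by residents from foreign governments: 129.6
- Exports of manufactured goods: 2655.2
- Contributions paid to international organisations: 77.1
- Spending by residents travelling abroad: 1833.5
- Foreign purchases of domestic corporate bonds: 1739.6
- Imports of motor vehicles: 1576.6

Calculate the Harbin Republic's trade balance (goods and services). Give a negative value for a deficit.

9507.4

Goods: 2655.2 + 4053.5 + 1875.1 - 1576.6 + 1714.8 = 8722.0
Services: 438.3 + 631.3 - 1833.5 + 1549.3 = 785.4
Trade balance = 8722.0 + 785.4 = 9507.4
(Excluded from the trade balance — financial account: acquisition of a foreign subsidiary by a resident firm (outward FDI) 1082.0, increase in resident deposits held at foreign banks 595.6, borrowing by resident firms from foreign banks 524.0, foreign purchases of domestic corporate bonds 1739.6; secondary income: personal remittances received from nationals working abroad 812.2, pension payments received by residents from foreign governments 129.6, contributions paid to international organisations 77.1; primary income: interest paid on external government debt 675.1; capital account: capital transfers received from emigrants 114.2.)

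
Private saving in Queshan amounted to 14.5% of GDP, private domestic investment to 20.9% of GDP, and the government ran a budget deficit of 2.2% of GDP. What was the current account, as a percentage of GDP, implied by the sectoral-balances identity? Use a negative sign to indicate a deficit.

By the sectoral-balances identity, CA = (S_private - I) + (T - G).
Private balance = 14.5 - 20.9 = -6.4
Government balance (T - G) = -2.2
CA = -6.4 + (-2.2) = -8.6

-8.6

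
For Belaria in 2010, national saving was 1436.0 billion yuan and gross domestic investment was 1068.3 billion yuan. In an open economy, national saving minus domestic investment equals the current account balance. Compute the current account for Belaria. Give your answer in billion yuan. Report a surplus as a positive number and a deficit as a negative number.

CA = S - I = 1436.0 - 1068.3 = 367.7

367.7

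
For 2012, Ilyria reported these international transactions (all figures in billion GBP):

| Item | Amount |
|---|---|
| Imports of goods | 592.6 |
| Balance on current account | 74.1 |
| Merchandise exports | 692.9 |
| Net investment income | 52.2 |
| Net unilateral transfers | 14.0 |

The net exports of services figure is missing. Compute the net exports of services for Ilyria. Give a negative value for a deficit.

Current account = goods balance + services balance + net primary income + net secondary income
Sum of the known components = 166.5
Net exports of services = CA - (known components) = 74.1 - 166.5 = -92.4

-92.4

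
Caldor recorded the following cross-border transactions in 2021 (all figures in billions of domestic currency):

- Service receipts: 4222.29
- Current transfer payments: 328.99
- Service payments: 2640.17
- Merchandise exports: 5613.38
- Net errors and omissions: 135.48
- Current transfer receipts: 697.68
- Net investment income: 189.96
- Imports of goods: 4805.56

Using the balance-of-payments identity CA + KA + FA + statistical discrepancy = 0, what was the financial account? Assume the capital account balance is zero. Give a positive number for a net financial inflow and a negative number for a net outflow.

-3084.07

Goods balance = 5613.38 - 4805.56 = 807.82
Services balance = 4222.29 - 2640.17 = 1582.12
Trade balance (goods + services) = 807.82 + 1582.12 = 2389.94
Net primary income = 189.96
Net secondary income = 697.68 - 328.99 = 368.69
Current account = 2389.94 + 189.96 + 368.69 = 2948.59
Financial account = -(2948.59 + 135.48) = -3084.07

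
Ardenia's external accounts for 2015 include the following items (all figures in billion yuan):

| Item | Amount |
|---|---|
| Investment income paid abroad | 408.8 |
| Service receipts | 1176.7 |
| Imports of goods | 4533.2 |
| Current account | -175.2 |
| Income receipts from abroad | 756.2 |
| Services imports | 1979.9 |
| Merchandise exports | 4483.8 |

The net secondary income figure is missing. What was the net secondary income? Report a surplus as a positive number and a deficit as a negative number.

Current account = goods balance + services balance + net primary income + net secondary income
Sum of the known components = -505.2
Net secondary income = CA - (known components) = -175.2 - (-505.2) = 330.0

330.0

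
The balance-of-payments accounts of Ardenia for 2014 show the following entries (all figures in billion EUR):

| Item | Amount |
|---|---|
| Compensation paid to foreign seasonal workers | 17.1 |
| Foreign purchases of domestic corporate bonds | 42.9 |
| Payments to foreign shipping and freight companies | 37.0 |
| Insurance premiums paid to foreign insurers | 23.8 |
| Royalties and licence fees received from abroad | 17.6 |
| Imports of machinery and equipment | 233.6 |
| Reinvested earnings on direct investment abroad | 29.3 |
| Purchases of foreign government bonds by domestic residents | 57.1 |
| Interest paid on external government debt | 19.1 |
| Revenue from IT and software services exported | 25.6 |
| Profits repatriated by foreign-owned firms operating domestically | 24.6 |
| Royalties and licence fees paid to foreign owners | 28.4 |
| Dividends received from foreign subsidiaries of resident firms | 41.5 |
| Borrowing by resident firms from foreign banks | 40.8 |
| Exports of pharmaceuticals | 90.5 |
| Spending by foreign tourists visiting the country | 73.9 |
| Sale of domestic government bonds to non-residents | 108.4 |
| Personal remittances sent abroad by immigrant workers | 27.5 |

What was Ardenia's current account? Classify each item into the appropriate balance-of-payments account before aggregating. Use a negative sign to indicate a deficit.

-132.7

Goods: -233.6 + 90.5 = -143.1
Services: -37.0 - 28.4 - 23.8 + 17.6 + 25.6 + 73.9 = 27.9
Primary income: -19.1 - 17.1 + 29.3 - 24.6 + 41.5 = 10.0
Secondary income: -27.5
Current account = (-143.1) + 27.9 + 10.0 + (-27.5) = -132.7
(Excluded from the current account — financial account: foreign purchases of domestic corporate bonds 42.9, purchases of foreign government bonds by domestic residents 57.1, borrowing by resident firms from foreign banks 40.8, sale of domestic government bonds to non-residents 108.4.)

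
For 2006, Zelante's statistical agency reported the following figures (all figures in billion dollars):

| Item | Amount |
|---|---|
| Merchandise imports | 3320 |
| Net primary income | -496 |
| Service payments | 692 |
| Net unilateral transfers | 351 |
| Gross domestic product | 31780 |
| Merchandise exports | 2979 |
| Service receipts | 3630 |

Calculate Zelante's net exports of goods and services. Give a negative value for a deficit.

Goods balance = 2979 - 3320 = -341
Services balance = 3630 - 692 = 2938
Trade balance (goods + services) = -341 + 2938 = 2597

2597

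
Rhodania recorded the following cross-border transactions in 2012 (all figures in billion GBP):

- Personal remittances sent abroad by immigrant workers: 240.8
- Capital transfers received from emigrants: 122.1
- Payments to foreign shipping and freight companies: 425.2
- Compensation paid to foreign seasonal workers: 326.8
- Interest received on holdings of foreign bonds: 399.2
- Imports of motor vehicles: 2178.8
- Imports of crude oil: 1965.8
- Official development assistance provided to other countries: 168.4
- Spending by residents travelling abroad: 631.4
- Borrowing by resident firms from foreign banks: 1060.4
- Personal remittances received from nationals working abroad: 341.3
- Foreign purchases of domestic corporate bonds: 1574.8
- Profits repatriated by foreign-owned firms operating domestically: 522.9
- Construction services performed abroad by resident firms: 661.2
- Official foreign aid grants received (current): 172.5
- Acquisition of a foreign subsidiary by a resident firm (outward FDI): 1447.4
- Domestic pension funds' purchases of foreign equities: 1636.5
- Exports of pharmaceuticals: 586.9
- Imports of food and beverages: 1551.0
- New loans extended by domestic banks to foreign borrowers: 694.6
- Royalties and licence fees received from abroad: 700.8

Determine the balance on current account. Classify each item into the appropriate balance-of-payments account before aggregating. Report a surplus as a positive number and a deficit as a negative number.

Goods: -1965.8 - 1551.0 + 586.9 - 2178.8 = -5108.7
Services: 661.2 - 425.2 + 700.8 - 631.4 = 305.4
Primary income: -326.8 - 522.9 + 399.2 = -450.5
Secondary income: -168.4 + 341.3 - 240.8 + 172.5 = 104.6
Current account = (-5108.7) + 305.4 + (-450.5) + 104.6 = -5149.2
(Excluded from the current account — capital account: capital transfers received from emigrants 122.1; financial account: borrowing by resident firms from foreign banks 1060.4, foreign purchases of domestic corporate bonds 1574.8, acquisition of a foreign subsidiary by a resident firm (outward FDI) 1447.4, domestic pension funds' purchases of foreign equities 1636.5, new loans extended by domestic banks to foreign borrowers 694.6.)

-5149.2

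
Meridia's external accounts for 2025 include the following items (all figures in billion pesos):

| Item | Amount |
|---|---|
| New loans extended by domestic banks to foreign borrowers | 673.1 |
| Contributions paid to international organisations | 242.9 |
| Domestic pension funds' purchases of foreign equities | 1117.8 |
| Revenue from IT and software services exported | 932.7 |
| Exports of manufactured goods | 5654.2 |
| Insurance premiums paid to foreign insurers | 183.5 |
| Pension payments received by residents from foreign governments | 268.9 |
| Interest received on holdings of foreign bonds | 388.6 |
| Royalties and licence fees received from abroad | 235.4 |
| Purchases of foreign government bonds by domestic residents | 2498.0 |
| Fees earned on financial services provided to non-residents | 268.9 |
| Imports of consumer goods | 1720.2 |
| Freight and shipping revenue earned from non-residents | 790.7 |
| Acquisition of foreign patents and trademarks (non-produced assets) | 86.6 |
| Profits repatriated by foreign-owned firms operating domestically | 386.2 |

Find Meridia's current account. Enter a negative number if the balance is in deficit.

Goods: -1720.2 + 5654.2 = 3934.0
Services: 932.7 + 235.4 + 268.9 + 790.7 - 183.5 = 2044.2
Primary income: 388.6 - 386.2 = 2.4
Secondary income: -242.9 + 268.9 = 26.0
Current account = 3934.0 + 2044.2 + 2.4 + 26.0 = 6006.6
(Excluded from the current account — financial account: new loans extended by domestic banks to foreign borrowers 673.1, domestic pension funds' purchases of foreign equities 1117.8, purchases of foreign government bonds by domestic residents 2498.0; capital account: acquisition of foreign patents and trademarks (non-produced assets) 86.6.)

6006.6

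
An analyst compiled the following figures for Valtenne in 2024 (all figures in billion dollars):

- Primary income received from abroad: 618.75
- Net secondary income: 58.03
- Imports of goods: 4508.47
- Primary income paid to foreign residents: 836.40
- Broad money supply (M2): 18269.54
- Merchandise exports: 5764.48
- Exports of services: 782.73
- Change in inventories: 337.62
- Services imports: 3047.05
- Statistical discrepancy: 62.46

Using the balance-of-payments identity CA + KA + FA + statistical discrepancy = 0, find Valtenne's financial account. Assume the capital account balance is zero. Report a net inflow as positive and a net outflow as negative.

1105.47

Goods balance = 5764.48 - 4508.47 = 1256.01
Services balance = 782.73 - 3047.05 = -2264.32
Trade balance (goods + services) = 1256.01 + (-2264.32) = -1008.31
Net primary income = 618.75 - 836.40 = -217.65
Net secondary income = 58.03
Current account = -1008.31 + (-217.65) + 58.03 = -1167.93
Financial account = -(-1167.93 + 62.46) = 1105.47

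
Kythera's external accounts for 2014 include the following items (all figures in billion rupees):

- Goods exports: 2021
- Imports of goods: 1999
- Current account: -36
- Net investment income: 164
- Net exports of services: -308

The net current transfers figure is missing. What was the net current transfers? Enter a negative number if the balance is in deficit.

Current account = goods balance + services balance + net primary income + net secondary income
Sum of the known components = -122
Net current transfers = CA - (known components) = -36 - (-122) = 86

86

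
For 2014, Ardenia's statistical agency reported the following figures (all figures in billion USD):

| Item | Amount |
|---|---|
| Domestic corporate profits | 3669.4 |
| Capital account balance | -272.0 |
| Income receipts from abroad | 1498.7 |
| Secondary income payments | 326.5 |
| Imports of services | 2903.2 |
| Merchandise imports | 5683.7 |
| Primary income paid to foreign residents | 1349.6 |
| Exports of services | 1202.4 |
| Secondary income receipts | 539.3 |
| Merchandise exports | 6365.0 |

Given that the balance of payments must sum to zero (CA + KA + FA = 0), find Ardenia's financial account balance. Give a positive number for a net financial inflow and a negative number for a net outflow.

929.6

Goods balance = 6365.0 - 5683.7 = 681.3
Services balance = 1202.4 - 2903.2 = -1700.8
Trade balance (goods + services) = 681.3 + (-1700.8) = -1019.5
Net primary income = 1498.7 - 1349.6 = 149.1
Net secondary income = 539.3 - 326.5 = 212.8
Current account = -1019.5 + 149.1 + 212.8 = -657.6
Financial account = -(-657.6 + (-272.0)) = 929.6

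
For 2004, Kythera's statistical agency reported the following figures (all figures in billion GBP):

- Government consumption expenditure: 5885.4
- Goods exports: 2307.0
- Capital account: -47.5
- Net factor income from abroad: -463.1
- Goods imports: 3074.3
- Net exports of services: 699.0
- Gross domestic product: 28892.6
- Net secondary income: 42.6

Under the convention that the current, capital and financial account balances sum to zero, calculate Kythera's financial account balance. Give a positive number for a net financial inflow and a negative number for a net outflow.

536.3

Goods balance = 2307.0 - 3074.3 = -767.3
Services balance = 699.0
Trade balance (goods + services) = -767.3 + 699.0 = -68.3
Net primary income = -463.1
Net secondary income = 42.6
Current account = -68.3 + (-463.1) + 42.6 = -488.8
Financial account = -(-488.8 + (-47.5)) = 536.3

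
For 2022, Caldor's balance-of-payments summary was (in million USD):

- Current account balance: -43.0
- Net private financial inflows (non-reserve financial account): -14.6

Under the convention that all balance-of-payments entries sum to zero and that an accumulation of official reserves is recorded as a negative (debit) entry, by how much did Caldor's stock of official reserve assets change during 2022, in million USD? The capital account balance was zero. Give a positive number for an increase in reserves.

-57.6

Official reserve transactions balance = -((-43.0) + (-14.6)) = 57.6
An accumulation of reserves is recorded as a debit (negative entry), so the change in the stock of reserves is the negative of that balance.
Change in official reserves = -(57.6) = -57.6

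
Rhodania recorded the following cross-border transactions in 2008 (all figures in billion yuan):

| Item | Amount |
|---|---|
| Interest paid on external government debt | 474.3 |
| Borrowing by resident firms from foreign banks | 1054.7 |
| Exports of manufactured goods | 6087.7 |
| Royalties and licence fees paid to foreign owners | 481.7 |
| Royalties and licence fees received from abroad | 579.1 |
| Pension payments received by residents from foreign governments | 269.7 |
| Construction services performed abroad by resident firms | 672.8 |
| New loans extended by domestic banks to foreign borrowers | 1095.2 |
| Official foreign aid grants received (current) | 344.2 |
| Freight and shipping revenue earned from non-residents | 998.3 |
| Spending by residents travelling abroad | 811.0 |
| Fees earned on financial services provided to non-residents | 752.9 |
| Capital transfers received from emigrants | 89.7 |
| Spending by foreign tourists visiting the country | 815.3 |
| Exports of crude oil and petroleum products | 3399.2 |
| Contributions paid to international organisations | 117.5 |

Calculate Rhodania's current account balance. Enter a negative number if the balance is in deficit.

Goods: 3399.2 + 6087.7 = 9486.9
Services: 752.9 - 481.7 - 811.0 + 672.8 + 579.1 + 815.3 + 998.3 = 2525.7
Primary income: -474.3
Secondary income: 344.2 + 269.7 - 117.5 = 496.4
Current account = 9486.9 + 2525.7 + (-474.3) + 496.4 = 12034.7
(Excluded from the current account — financial account: borrowing by resident firms from foreign banks 1054.7, new loans extended by domestic banks to foreign borrowers 1095.2; capital account: capital transfers received from emigrants 89.7.)

12034.7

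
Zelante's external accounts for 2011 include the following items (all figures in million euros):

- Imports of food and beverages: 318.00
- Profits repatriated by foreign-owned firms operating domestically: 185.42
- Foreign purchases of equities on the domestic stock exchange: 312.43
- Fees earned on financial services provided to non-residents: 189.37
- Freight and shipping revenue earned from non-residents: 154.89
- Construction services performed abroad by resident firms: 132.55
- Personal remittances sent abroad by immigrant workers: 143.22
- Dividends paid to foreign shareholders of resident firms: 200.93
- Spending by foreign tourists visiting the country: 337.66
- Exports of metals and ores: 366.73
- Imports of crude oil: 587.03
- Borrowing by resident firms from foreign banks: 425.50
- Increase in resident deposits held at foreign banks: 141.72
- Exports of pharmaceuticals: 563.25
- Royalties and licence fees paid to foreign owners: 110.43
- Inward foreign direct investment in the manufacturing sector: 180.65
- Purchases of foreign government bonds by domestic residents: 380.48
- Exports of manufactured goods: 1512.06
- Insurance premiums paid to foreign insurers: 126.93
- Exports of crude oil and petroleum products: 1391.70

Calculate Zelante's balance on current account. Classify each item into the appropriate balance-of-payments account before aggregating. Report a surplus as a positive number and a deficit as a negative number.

Goods: 366.73 + 1391.70 + 563.25 - 587.03 + 1512.06 - 318.00 = 2928.71
Services: -110.43 + 189.37 + 154.89 - 126.93 + 337.66 + 132.55 = 577.11
Primary income: -185.42 - 200.93 = -386.35
Secondary income: -143.22
Current account = 2928.71 + 577.11 + (-386.35) + (-143.22) = 2976.25
(Excluded from the current account — financial account: foreign purchases of equities on the domestic stock exchange 312.43, borrowing by resident firms from foreign banks 425.50, increase in resident deposits held at foreign banks 141.72, inward foreign direct investment in the manufacturing sector 180.65, purchases of foreign government bonds by domestic residents 380.48.)

2976.25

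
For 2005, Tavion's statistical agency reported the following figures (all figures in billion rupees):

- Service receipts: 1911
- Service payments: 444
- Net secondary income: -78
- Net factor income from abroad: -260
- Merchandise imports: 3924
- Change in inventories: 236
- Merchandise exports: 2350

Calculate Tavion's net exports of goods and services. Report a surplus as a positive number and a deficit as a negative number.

-107

Goods balance = 2350 - 3924 = -1574
Services balance = 1911 - 444 = 1467
Trade balance (goods + services) = -1574 + 1467 = -107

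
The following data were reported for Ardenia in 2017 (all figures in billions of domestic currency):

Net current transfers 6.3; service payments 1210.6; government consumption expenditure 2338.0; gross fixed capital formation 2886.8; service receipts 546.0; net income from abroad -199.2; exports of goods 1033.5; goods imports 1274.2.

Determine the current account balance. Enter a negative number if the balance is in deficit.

Goods balance = 1033.5 - 1274.2 = -240.7
Services balance = 546.0 - 1210.6 = -664.6
Trade balance (goods + services) = -240.7 + (-664.6) = -905.3
Net primary income = -199.2
Net secondary income = 6.3
Current account = -905.3 + (-199.2) + 6.3 = -1098.2

-1098.2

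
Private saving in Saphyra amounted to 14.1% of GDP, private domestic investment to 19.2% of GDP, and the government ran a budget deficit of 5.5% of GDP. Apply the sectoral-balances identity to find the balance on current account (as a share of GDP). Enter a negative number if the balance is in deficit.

By the sectoral-balances identity, CA = (S_private - I) + (T - G).
Private balance = 14.1 - 19.2 = -5.1
Government balance (T - G) = -5.5
CA = -5.1 + (-5.5) = -10.6

-10.6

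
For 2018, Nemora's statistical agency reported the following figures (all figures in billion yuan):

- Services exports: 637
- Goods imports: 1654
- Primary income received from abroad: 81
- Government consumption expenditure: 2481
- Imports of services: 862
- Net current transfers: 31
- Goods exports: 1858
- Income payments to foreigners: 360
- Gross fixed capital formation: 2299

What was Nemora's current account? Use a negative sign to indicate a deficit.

-269

Goods balance = 1858 - 1654 = 204
Services balance = 637 - 862 = -225
Trade balance (goods + services) = 204 + (-225) = -21
Net primary income = 81 - 360 = -279
Net secondary income = 31
Current account = -21 + (-279) + 31 = -269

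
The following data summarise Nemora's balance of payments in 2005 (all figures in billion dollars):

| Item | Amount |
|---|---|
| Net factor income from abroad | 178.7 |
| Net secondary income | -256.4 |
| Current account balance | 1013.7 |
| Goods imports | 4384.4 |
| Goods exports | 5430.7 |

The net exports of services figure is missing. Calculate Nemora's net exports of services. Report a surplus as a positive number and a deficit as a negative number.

Current account = goods balance + services balance + net primary income + net secondary income
Sum of the known components = 968.6
Net exports of services = CA - (known components) = 1013.7 - 968.6 = 45.1

45.1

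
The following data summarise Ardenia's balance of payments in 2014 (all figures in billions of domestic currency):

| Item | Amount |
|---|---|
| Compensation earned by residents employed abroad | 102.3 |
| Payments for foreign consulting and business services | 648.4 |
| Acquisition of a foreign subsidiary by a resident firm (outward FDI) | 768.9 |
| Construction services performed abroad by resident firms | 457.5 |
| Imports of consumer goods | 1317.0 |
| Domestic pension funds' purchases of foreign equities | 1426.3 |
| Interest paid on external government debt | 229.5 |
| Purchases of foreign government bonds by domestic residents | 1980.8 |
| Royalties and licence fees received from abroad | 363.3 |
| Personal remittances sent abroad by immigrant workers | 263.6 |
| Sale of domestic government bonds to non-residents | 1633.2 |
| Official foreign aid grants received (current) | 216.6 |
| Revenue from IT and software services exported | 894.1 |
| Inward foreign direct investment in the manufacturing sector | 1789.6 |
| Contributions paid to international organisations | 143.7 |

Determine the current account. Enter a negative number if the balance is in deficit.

-568.4

Goods: -1317.0
Services: -648.4 + 457.5 + 363.3 + 894.1 = 1066.5
Primary income: -229.5 + 102.3 = -127.2
Secondary income: -143.7 + 216.6 - 263.6 = -190.7
Current account = (-1317.0) + 1066.5 + (-127.2) + (-190.7) = -568.4
(Excluded from the current account — financial account: acquisition of a foreign subsidiary by a resident firm (outward FDI) 768.9, domestic pension funds' purchases of foreign equities 1426.3, purchases of foreign government bonds by domestic residents 1980.8, sale of domestic government bonds to non-residents 1633.2, inward foreign direct investment in the manufacturing sector 1789.6.)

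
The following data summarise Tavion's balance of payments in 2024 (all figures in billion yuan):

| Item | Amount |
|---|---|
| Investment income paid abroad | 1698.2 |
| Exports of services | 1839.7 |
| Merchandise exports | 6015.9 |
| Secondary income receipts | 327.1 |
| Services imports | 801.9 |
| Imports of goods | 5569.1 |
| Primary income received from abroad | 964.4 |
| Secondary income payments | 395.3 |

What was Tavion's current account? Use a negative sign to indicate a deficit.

Goods balance = 6015.9 - 5569.1 = 446.8
Services balance = 1839.7 - 801.9 = 1037.8
Trade balance (goods + services) = 446.8 + 1037.8 = 1484.6
Net primary income = 964.4 - 1698.2 = -733.8
Net secondary income = 327.1 - 395.3 = -68.2
Current account = 1484.6 + (-733.8) + (-68.2) = 682.6

682.6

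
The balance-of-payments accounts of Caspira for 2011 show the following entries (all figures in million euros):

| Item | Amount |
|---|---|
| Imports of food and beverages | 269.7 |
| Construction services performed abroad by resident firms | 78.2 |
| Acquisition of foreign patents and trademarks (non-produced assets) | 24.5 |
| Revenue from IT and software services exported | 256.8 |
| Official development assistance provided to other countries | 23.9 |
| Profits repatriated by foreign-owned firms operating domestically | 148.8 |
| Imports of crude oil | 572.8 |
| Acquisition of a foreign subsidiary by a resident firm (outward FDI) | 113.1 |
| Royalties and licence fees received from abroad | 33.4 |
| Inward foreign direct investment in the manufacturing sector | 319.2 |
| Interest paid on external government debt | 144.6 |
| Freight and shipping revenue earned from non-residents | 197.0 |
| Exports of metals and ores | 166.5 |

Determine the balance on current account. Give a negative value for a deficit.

-427.9

Goods: -269.7 - 572.8 + 166.5 = -676.0
Services: 197.0 + 78.2 + 256.8 + 33.4 = 565.4
Primary income: -148.8 - 144.6 = -293.4
Secondary income: -23.9
Current account = (-676.0) + 565.4 + (-293.4) + (-23.9) = -427.9
(Excluded from the current account — capital account: acquisition of foreign patents and trademarks (non-produced assets) 24.5; financial account: acquisition of a foreign subsidiary by a resident firm (outward FDI) 113.1, inward foreign direct investment in the manufacturing sector 319.2.)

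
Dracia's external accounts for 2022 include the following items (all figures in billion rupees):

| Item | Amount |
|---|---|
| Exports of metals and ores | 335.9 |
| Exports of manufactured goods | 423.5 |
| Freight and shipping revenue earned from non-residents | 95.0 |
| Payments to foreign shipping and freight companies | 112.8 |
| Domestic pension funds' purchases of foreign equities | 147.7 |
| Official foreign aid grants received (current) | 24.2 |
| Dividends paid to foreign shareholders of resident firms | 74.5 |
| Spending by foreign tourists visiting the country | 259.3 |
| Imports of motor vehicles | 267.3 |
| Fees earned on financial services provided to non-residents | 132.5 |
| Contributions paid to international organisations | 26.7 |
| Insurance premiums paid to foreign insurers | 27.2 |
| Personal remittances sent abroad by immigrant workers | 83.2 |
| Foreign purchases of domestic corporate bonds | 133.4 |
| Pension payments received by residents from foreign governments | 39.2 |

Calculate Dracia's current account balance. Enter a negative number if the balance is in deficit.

717.9

Goods: -267.3 + 423.5 + 335.9 = 492.1
Services: -27.2 + 95.0 + 259.3 + 132.5 - 112.8 = 346.8
Primary income: -74.5
Secondary income: 39.2 + 24.2 - 83.2 - 26.7 = -46.5
Current account = 492.1 + 346.8 + (-74.5) + (-46.5) = 717.9
(Excluded from the current account — financial account: domestic pension funds' purchases of foreign equities 147.7, foreign purchases of domestic corporate bonds 133.4.)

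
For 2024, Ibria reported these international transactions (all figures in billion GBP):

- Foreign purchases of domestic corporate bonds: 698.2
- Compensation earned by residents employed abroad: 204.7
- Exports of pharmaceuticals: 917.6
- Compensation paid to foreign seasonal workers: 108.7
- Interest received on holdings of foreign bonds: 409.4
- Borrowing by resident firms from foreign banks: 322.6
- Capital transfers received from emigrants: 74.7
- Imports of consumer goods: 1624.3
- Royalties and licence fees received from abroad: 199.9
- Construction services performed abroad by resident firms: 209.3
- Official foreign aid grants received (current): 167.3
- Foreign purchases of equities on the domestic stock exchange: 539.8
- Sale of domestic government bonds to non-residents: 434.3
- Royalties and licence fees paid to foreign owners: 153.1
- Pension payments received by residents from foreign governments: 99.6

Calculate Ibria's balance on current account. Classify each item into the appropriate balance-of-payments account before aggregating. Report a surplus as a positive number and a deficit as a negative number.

Goods: -1624.3 + 917.6 = -706.7
Services: -153.1 + 209.3 + 199.9 = 256.1
Primary income: 409.4 - 108.7 + 204.7 = 505.4
Secondary income: 99.6 + 167.3 = 266.9
Current account = (-706.7) + 256.1 + 505.4 + 266.9 = 321.7
(Excluded from the current account — financial account: foreign purchases of domestic corporate bonds 698.2, borrowing by resident firms from foreign banks 322.6, foreign purchases of equities on the domestic stock exchange 539.8, sale of domestic government bonds to non-residents 434.3; capital account: capital transfers received from emigrants 74.7.)

321.7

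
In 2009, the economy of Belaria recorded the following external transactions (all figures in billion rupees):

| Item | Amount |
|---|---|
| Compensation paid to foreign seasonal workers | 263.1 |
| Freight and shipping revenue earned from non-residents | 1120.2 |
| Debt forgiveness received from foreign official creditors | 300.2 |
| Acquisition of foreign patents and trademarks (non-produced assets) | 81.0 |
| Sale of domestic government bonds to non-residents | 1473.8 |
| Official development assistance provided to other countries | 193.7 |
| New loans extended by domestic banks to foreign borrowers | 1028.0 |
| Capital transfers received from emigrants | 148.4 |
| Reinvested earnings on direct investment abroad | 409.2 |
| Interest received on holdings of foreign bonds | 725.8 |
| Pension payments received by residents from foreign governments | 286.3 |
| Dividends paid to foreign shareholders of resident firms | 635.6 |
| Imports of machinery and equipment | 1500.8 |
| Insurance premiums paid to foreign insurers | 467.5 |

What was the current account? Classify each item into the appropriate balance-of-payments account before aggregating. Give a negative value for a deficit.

Goods: -1500.8
Services: 1120.2 - 467.5 = 652.7
Primary income: -263.1 + 409.2 + 725.8 - 635.6 = 236.3
Secondary income: 286.3 - 193.7 = 92.6
Current account = (-1500.8) + 652.7 + 236.3 + 92.6 = -519.2
(Excluded from the current account — capital account: debt forgiveness received from foreign official creditors 300.2, acquisition of foreign patents and trademarks (non-produced assets) 81.0, capital transfers received from emigrants 148.4; financial account: sale of domestic government bonds to non-residents 1473.8, new loans extended by domestic banks to foreign borrowers 1028.0.)

-519.2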